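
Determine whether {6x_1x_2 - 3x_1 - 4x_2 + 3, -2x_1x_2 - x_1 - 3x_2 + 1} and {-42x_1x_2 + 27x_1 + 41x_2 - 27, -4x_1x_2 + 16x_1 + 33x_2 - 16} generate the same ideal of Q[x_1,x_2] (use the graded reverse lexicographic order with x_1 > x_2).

Two ideals are equal iff their reduced Gröbner bases coincide (the reduced basis is unique for a fixed ordering).
Buchberger on the first generating set:
f_1 = 6x_1x_2 - 3x_1 - 4x_2 + 3, LT = x_1x_2.
f_2 = -2x_1x_2 - x_1 - 3x_2 + 1, LT = x_1x_2.

S(f_1,f_2): lcm = x_1x_2. S = -x_1 - 13/6x_2 + 1.
  reduce S modulo (f_1, f_2):
  remainder -x_1 - 13/6x_2 + 1 ≠ 0; add g_3 = -x_1 - 13/6x_2 + 1 to the basis.

S(f_1,g_3): lcm = x_1x_2. S = -13/6x_2^2 - 1/2x_1 + 1/3x_2 + 1/2.
  reduce S modulo (f_1, f_2, g_3):
  remainder -13/6x_2^2 + 17/12x_2 ≠ 0; add g_4 = -13/6x_2^2 + 17/12x_2 to the basis.

The other S-polynomials (S(f_2,g_3), S(f_1,g_4), S(f_2,g_4), S(g_3,g_4)) all reduce to 0 modulo the current basis, so we have a Gröbner basis.
Inter-reduce: drop elements whose leading term is divisible by another's, tail-reduce, and make monic.
Reduced Gröbner basis: {x_2^2 - 17/26x_2, x_1 + 13/6x_2 - 1}.

Buchberger on the second generating set:
h_1 = -42x_1x_2 + 27x_1 + 41x_2 - 27, LT = x_1x_2.
h_2 = -4x_1x_2 + 16x_1 + 33x_2 - 16, LT = x_1x_2.

S(h_1,h_2): lcm = x_1x_2. S = 47/14x_1 + 611/84x_2 - 47/14.
  reduce S modulo (h_1, h_2):
  remainder 47/14x_1 + 611/84x_2 - 47/14 ≠ 0; add k_3 = 47/14x_1 + 611/84x_2 - 47/14 to the basis.

S(h_1,k_3): lcm = x_1x_2. S = -13/6x_2^2 - 9/14x_1 + 1/42x_2 + 9/14.
  reduce S modulo (h_1, h_2, k_3):
  remainder -13/6x_2^2 + 17/12x_2 ≠ 0; add k_4 = -13/6x_2^2 + 17/12x_2 to the basis.

The other S-polynomials (S(h_2,k_3), S(h_1,k_4), S(h_2,k_4), S(k_3,k_4)) all reduce to 0 modulo the current basis, so we have a Gröbner basis.
Inter-reduce: drop elements whose leading term is divisible by another's, tail-reduce, and make monic.
Reduced Gröbner basis: {x_2^2 - 17/26x_2, x_1 + 13/6x_2 - 1}.

The two bases agree; hence the ideals are identical.

Yes, the ideals are equal.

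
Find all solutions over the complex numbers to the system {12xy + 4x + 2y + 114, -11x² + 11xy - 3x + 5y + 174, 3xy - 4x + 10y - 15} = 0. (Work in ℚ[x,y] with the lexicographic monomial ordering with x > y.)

Compute a lex Gröbner basis by Buchberger's algorithm.
f_1 = 12xy + 4x + 2y + 114, LT = xy.
f_2 = -11x² + 11xy - 3x + 5y + 174, LT = x².
f_3 = 3xy - 4x + 10y - 15, LT = xy.

S(f_1,f_2): lcm = x²y. S = ⅓x² + xy² - 7/66xy + 19/2x + 5/11y² + 174/11y.
  reduce S modulo (f_1, f_2, f_3):
  remainder 85/9x + 19/66y² + 2569/396y + 829/132 ≠ 0; add h_4 = 85/9x + 19/66y² + 2569/396y + 829/132 to the basis.

S(f_1,f_3): lcm = xy. S = 5/3x - 19/6y + 29/2.
  reduce S modulo (f_1, f_2, f_3, h_4):
  remainder -19/374y² - 3225/748y + 10017/748 ≠ 0; add h_5 = -19/374y² - 3225/748y + 10017/748 to the basis.

S(f_2,f_3): lcm = x²y. S = 4/3x² - xy² - 101/33xy + 5x - 5/11y² - 174/11y.
  reduce S modulo (f_1, f_2, f_3, h_4, h_5):
  remainder 3781/132y - 3781/44 ≠ 0; add h_6 = 3781/132y - 3781/44 to the basis.

The other S-polynomials (S(f_1,h_4), S(f_2,h_4), S(f_3,h_4), S(f_1,h_5), S(f_2,h_5), S(f_3,h_5), S(h_4,h_5), S(f_1,h_6), S(f_2,h_6), S(f_3,h_6), S(h_4,h_6), S(h_5,h_6)) all reduce to 0 modulo the current basis, so we have a Gröbner basis.
Inter-reduce: drop elements whose leading term is divisible by another's, tail-reduce, and make monic.
Reduced Gröbner basis: {x + 3, y - 3}.

Elimination: the polynomial y - 3 lies in the elimination ideal for y, so y ∈ {3}. For each such y, the remaining basis elements (now univariate) give the rest of the solution.
  y = 3: the earlier basis element becomes x + 3 = 0, giving x = -3 — point (-3, 3).

{(-3, 3)}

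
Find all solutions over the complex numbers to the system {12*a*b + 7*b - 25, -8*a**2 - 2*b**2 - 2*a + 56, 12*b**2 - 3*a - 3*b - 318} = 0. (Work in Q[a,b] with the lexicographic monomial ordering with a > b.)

{(-1, -5)}

Compute a lex Gröbner basis by Buchberger's algorithm.
f_1 = 12*a*b + 7*b - 25, LT = a*b.
f_2 = -8*a**2 - 2*a - 2*b**2 + 56, LT = a**2.
f_3 = -3*a + 12*b**2 - 3*b - 318, LT = a.

S(f_1,f_2): lcm = a**2*b. S = 1/3*a*b - 25/12*a - 1/4*b**3 + 7*b.
  reduce S modulo (f_1, f_2, f_3):
  remainder -1/4*b**3 - 25/3*b**2 + 80/9*b + 7975/36 ≠ 0; add h_4 = -1/4*b**3 - 25/3*b**2 + 80/9*b + 7975/36 to the basis.

S(f_1,f_3): lcm = a*b. S = 4*b**3 - b**2 - 1265/12*b - 25/12.
  reduce S modulo (f_1, f_2, f_3, h_4):
  remainder -403/3*b**2 + 1325/36*b + 127525/36 ≠ 0; add h_5 = -403/3*b**2 + 1325/36*b + 127525/36 to the basis.

S(f_2,f_3): lcm = a**2. S = 4*a*b**2 - a*b - 423/4*a + 1/4*b**2 - 7.
  reduce S modulo (f_1, f_2, f_3, h_4, h_5):
  remainder -104489/58032*b - 522445/58032 ≠ 0; add h_6 = -104489/58032*b - 522445/58032 to the basis.

The other S-polynomials (S(f_1,h_4), S(f_2,h_4), S(f_3,h_4), S(f_1,h_5), S(f_2,h_5), S(f_3,h_5), S(h_4,h_5), S(f_1,h_6), S(f_2,h_6), S(f_3,h_6), S(h_4,h_6), S(h_5,h_6)) all reduce to 0 modulo the current basis, so we have a Gröbner basis.
Inter-reduce: drop elements whose leading term is divisible by another's, tail-reduce, and make monic.
Reduced Gröbner basis: {a + 1, b + 5}.

Elimination: the polynomial b + 5 lies in the elimination ideal for b, so b ∈ {-5}. For each such b, the remaining basis elements (now univariate) give the rest of the solution.
  b = -5: the earlier basis element becomes a + 1 = 0, giving a = -1 — point (-1, -5).
A lex Gröbner basis triangularizes the system, enabling back-substitution.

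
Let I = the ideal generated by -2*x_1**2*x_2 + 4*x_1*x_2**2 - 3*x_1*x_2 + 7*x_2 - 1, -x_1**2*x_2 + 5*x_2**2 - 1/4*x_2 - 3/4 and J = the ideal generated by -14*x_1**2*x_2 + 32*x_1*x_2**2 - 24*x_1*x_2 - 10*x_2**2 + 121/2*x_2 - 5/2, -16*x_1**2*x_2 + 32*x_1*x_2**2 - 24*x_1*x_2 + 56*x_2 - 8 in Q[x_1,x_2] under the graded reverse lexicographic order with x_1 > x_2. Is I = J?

No, the ideals differ.

For a fixed monomial order, each ideal has a unique reduced Gröbner basis; comparing bases decides equality.
Buchberger on the first generating set:
f_1 = -2*x_1**2*x_2 + 4*x_1*x_2**2 - 3*x_1*x_2 + 7*x_2 - 1, LT = x_1**2*x_2.
f_2 = -x_1**2*x_2 + 5*x_2**2 - 1/4*x_2 - 3/4, LT = x_1**2*x_2.

S(f_1,f_2): lcm = x_1**2*x_2. S = -2*x_1*x_2**2 + 3/2*x_1*x_2 + 5*x_2**2 - 15/4*x_2 - 1/4.
  reduce S modulo (f_1, f_2):
  remainder -2*x_1*x_2**2 + 3/2*x_1*x_2 + 5*x_2**2 - 15/4*x_2 - 1/4 ≠ 0; add g_3 = -2*x_1*x_2**2 + 3/2*x_1*x_2 + 5*x_2**2 - 15/4*x_2 - 1/4 to the basis.

S(f_1,g_3): lcm = x_1**2*x_2**2. S = -2*x_1*x_2**3 + 3/4*x_1**2*x_2 + 4*x_1*x_2**2 - 15/8*x_1*x_2 - 7/2*x_2**2 - 1/8*x_1 + 1/2*x_2.
  reduce S modulo (f_1, f_2, g_3):
  remainder -5*x_2**3 + 41/4*x_2**2 - 1/8*x_1 - 33/8*x_2 - 7/8 ≠ 0; add g_4 = -5*x_2**3 + 41/4*x_2**2 - 1/8*x_1 - 33/8*x_2 - 7/8 to the basis.

S(f_1,g_4): lcm = x_1**2*x_2**3. S = -2*x_1*x_2**4 + 41/20*x_1**2*x_2**2 + 3/2*x_1*x_2**3 - 1/40*x_1**3 - 33/40*x_1**2*x_2 - 7/2*x_2**3 - 7/40*x_1**2 + 1/2*x_2**2.
  reduce S modulo (f_1, f_2, g_3, g_4):
  remainder -1/40*x_1**3 - 7/40*x_1**2 + 1/8*x_1*x_2 + 3/4*x_2**2 - 1/160*x_1 - 53/80*x_2 + 23/40 ≠ 0; add g_5 = -1/40*x_1**3 - 7/40*x_1**2 + 1/8*x_1*x_2 + 3/4*x_2**2 - 1/160*x_1 - 53/80*x_2 + 23/40 to the basis.

S(g_3,g_4): lcm = x_1*x_2**3. S = 13/10*x_1*x_2**2 - 5/2*x_2**3 - 1/40*x_1**2 - 33/40*x_1*x_2 + 15/8*x_2**2 - 7/40*x_1 + 1/8*x_2.
  reduce S modulo (f_1, f_2, g_3, g_4, g_5):
  remainder -1/40*x_1**2 + 3/20*x_1*x_2 - 9/80*x_1 - 1/4*x_2 + 11/40 ≠ 0; add g_6 = -1/40*x_1**2 + 3/20*x_1*x_2 - 9/80*x_1 - 1/4*x_2 + 11/40 to the basis.

The other S-polynomials (S(f_2,g_3), S(f_2,g_4), S(f_1,g_5), S(f_2,g_5), S(g_3,g_5), S(g_4,g_5), S(f_1,g_6), S(f_2,g_6), S(g_3,g_6), S(g_4,g_6), S(g_5,g_6)) all reduce to 0 modulo the current basis, so we have a Gröbner basis.
Inter-reduce: drop elements whose leading term is divisible by another's, tail-reduce, and make monic.
Reduced Gröbner basis: {x_1*x_2**2 - 3/4*x_1*x_2 - 5/2*x_2**2 + 15/8*x_2 + 1/8, x_2**3 - 41/20*x_2**2 + 1/40*x_1 + 33/40*x_2 + 7/40, x_1**2 - 6*x_1*x_2 + 9/2*x_1 + 10*x_2 - 11}.

Buchberger on the second generating set:
h_1 = -14*x_1**2*x_2 + 32*x_1*x_2**2 - 24*x_1*x_2 - 10*x_2**2 + 121/2*x_2 - 5/2, LT = x_1**2*x_2.
h_2 = -16*x_1**2*x_2 + 32*x_1*x_2**2 - 24*x_1*x_2 + 56*x_2 - 8, LT = x_1**2*x_2.

S(h_1,h_2): lcm = x_1**2*x_2. S = -2/7*x_1*x_2**2 + 3/14*x_1*x_2 + 5/7*x_2**2 - 23/28*x_2 - 9/28.
  reduce S modulo (h_1, h_2):
  remainder -2/7*x_1*x_2**2 + 3/14*x_1*x_2 + 5/7*x_2**2 - 23/28*x_2 - 9/28 ≠ 0; add k_3 = -2/7*x_1*x_2**2 + 3/14*x_1*x_2 + 5/7*x_2**2 - 23/28*x_2 - 9/28 to the basis.

S(h_1,k_3): lcm = x_1**2*x_2**2. S = -16/7*x_1*x_2**3 + 3/4*x_1**2*x_2 + 59/14*x_1*x_2**2 + 5/7*x_2**3 - 23/8*x_1*x_2 - 121/28*x_2**2 - 9/8*x_1 + 5/28*x_2.
  reduce S modulo (h_1, h_2, k_3):
  remainder -5*x_2**3 - x_1*x_2 + 49/4*x_2**2 - 9/8*x_1 - 49/8*x_2 - 39/8 ≠ 0; add k_4 = -5*x_2**3 - x_1*x_2 + 49/4*x_2**2 - 9/8*x_1 - 49/8*x_2 - 39/8 to the basis.

S(h_1,k_4): lcm = x_1**2*x_2**3. S = -16/7*x_1*x_2**4 - 1/5*x_1**3*x_2 + 49/20*x_1**2*x_2**2 + 12/7*x_1*x_2**3 + 5/7*x_2**4 - 9/40*x_1**3 - 49/40*x_1**2*x_2 - 121/28*x_2**3 - 39/40*x_1**2 + 5/28*x_2**2.
  reduce S modulo (h_1, h_2, k_3, k_4):
  remainder -9/40*x_1**3 - 39/40*x_1**2 + 9/8*x_1*x_2 + 11/4*x_2**2 + 7/160*x_1 - 149/80*x_2 + 47/40 ≠ 0; add k_5 = -9/40*x_1**3 - 39/40*x_1**2 + 9/8*x_1*x_2 + 11/4*x_2**2 + 7/160*x_1 - 149/80*x_2 + 47/40 to the basis.

S(k_3,k_4): lcm = x_1*x_2**3. S = -1/5*x_1**2*x_2 + 17/10*x_1*x_2**2 - 5/2*x_2**3 - 9/40*x_1**2 - 49/40*x_1*x_2 + 23/8*x_2**2 - 39/40*x_1 + 9/8*x_2.
  reduce S modulo (h_1, h_2, k_3, k_4, k_5):
  remainder -9/40*x_1**2 + 11/20*x_1*x_2 - 33/80*x_1 - 1/4*x_2 + 43/40 ≠ 0; add k_6 = -9/40*x_1**2 + 11/20*x_1*x_2 - 33/80*x_1 - 1/4*x_2 + 43/40 to the basis.

The other S-polynomials (S(h_2,k_3), S(h_2,k_4), S(h_1,k_5), S(h_2,k_5), S(k_3,k_5), S(k_4,k_5), S(h_1,k_6), S(h_2,k_6), S(k_3,k_6), S(k_4,k_6), S(k_5,k_6)) all reduce to 0 modulo the current basis, so we have a Gröbner basis.
Inter-reduce: drop elements whose leading term is divisible by another's, tail-reduce, and make monic.
Reduced Gröbner basis: {x_1*x_2**2 - 3/4*x_1*x_2 - 5/2*x_2**2 + 23/8*x_2 + 9/8, x_2**3 + 1/5*x_1*x_2 - 49/20*x_2**2 + 9/40*x_1 + 49/40*x_2 + 39/40, x_1**2 - 22/9*x_1*x_2 + 11/6*x_1 + 10/9*x_2 - 43/9}.

Since the reduced bases disagree, the two ideals are not the same.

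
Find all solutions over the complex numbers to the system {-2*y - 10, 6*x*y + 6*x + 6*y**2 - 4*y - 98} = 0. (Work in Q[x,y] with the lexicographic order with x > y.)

{(3, -5)}

Compute a lex Gröbner basis by Buchberger's algorithm.
f_1 = -2*y - 10, LT = y.
f_2 = 6*x*y + 6*x + 6*y**2 - 4*y - 98, LT = x*y.

S(f_1,f_2): lcm = x*y. S = 4*x - y**2 + 2/3*y + 49/3.
  leading term x: no divisor's leading term divides it; move 4*x to the remainder.
  leading term y**2: subtract (1/2*y)·f_1 from -y**2 + 2/3*y + 49/3 → 17/3*y + 49/3
  leading term y: subtract (-17/6)·f_1 from 17/3*y + 49/3 → -12
  leading term 1: no divisor's leading term divides it; move -12 to the remainder.
  remainder 4*x - 12 ≠ 0; add h_3 = 4*x - 12 to the basis.

S(f_1,h_3): leading monomials are coprime, so the S-polynomial reduces to 0 (Buchberger's first criterion).
S(f_2,h_3): lcm = x*y. S = x + y**2 + 7/3*y - 49/3.
  leading term x: subtract (1/4)·h_3 from x + y**2 + 7/3*y - 49/3 → y**2 + 7/3*y - 40/3
  leading term y**2: subtract (-1/2*y)·f_1 from y**2 + 7/3*y - 40/3 → -8/3*y - 40/3
  leading term y: subtract (4/3)·f_1 from -8/3*y - 40/3 → 0
  remainder 0.

Every S-polynomial of the final basis reduces to 0, so we have a Gröbner basis.
Inter-reduce: drop elements whose leading term is divisible by another's, tail-reduce, and make monic.
Reduced Gröbner basis: {x - 3, y + 5}.

Elimination: the polynomial y + 5 lies in the elimination ideal for y, so y ∈ {-5}. For each such y, the remaining basis elements (now univariate) give the rest of the solution.
  y = -5: the earlier basis element becomes x - 3 = 0, giving x = 3 — point (3, -5).
Substituting each solution back into the original system confirms all equations vanish.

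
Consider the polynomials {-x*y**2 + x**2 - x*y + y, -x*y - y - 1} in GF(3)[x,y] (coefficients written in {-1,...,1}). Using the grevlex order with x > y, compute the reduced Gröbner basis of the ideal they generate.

G = {y**3 - x - y + 1, x**2 + y**2 + 1, x*y + y + 1}

f_1 = -x*y**2 + x**2 - x*y + y, LT = x*y**2.
f_2 = -x*y - y - 1, LT = x*y.

S(f_1,f_2): lcm = x*y**2. S = -x**2 + x*y - y**2 + y.
  leading term x**2: no divisor's leading term divides it; move -x**2 to the remainder.
  leading term x*y: subtract (-1)·f_2 from x*y - y**2 + y → -y**2 - 1
  leading term y**2: no divisor's leading term divides it; move -y**2 to the remainder.
  leading term 1: no divisor's leading term divides it; move -1 to the remainder.
  remainder -x**2 - y**2 - 1 ≠ 0; add g_3 = -x**2 - y**2 - 1 to the basis.

S(f_1,g_3): lcm = x**2*y**2. S = -y**4 - x**3 + x**2*y - x*y - y**2.
  leading term y**4: no divisor's leading term divides it; move -y**4 to the remainder.
  leading term x**3: subtract (x)·g_3 from -x**3 + x**2*y - x*y - y**2 → x**2*y + x*y**2 - x*y - y**2 + x
  leading term x**2*y: subtract (-x)·f_2 from x**2*y + x*y**2 - x*y - y**2 + x → x*y**2 + x*y - y**2
  leading term x*y**2: subtract (-1)·f_1 from x*y**2 + x*y - y**2 → x**2 - y**2 + y
  leading term x**2: subtract (-1)·g_3 from x**2 - y**2 + y → y**2 + y - 1
  leading term y**2: no divisor's leading term divides it; move y**2 to the remainder.
  leading term y: no divisor's leading term divides it; move y to the remainder.
  leading term 1: no divisor's leading term divides it; move -1 to the remainder.
  remainder -y**4 + y**2 + y - 1 ≠ 0; add g_4 = -y**4 + y**2 + y - 1 to the basis.

S(f_2,g_3): lcm = x**2*y. S = -y**3 + x*y + x - y.
  leading term y**3: no divisor's leading term divides it; move -y**3 to the remainder.
  leading term x*y: subtract (-1)·f_2 from x*y + x - y → x + y - 1
  leading term x: no divisor's leading term divides it; move x to the remainder.
  leading term y: no divisor's leading term divides it; move y to the remainder.
  leading term 1: no divisor's leading term divides it; move -1 to the remainder.
  remainder -y**3 + x + y - 1 ≠ 0; add g_5 = -y**3 + x + y - 1 to the basis.

The other S-polynomials (S(f_1,g_4), S(f_2,g_4), S(g_3,g_4), S(f_1,g_5), S(f_2,g_5), S(g_3,g_5), S(g_4,g_5)) all reduce to 0 modulo the current basis, so we have a Gröbner basis.
Inter-reduce: drop elements whose leading term is divisible by another's, tail-reduce, and make monic.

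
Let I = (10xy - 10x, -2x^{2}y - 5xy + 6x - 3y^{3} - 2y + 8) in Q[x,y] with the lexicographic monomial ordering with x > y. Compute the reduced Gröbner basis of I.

G = {x^{2} - \tfrac{1}{2}x + \tfrac{3}{2}y^{3} + y - 4, xy - x, y^{4} - y^{3} + \tfrac{2}{3}y^{2} - \tfrac{10}{3}y + \tfrac{8}{3}}

Buchberger's algorithm terminates because the ascending chain of leading-term ideals stabilizes.

f_1 = 10xy - 10x, LT = xy.
f_2 = -2x^{2}y - 5xy + 6x - 3y^{3} - 2y + 8, LT = x^{2}y.

S(f_1,f_2): lcm = x^{2}y. S = -x^{2} - \tfrac{5}{2}xy + 3x - \tfrac{3}{2}y^{3} - y + 4.
  leading term x^{2}: no divisor's leading term divides it; move -x^{2} to the remainder.
  leading term xy: subtract (-\tfrac{1}{4})·f_1 from -\tfrac{5}{2}xy + 3x - \tfrac{3}{2}y^{3} - y + 4 → \tfrac{1}{2}x - \tfrac{3}{2}y^{3} - y + 4
  leading term x: no divisor's leading term divides it; move \tfrac{1}{2}x to the remainder.
  leading term y^{3}: no divisor's leading term divides it; move -\tfrac{3}{2}y^{3} to the remainder.
  leading term y: no divisor's leading term divides it; move -y to the remainder.
  leading term 1: no divisor's leading term divides it; move 4 to the remainder.
  remainder -x^{2} + \tfrac{1}{2}x - \tfrac{3}{2}y^{3} - y + 4 ≠ 0; add g_3 = -x^{2} + \tfrac{1}{2}x - \tfrac{3}{2}y^{3} - y + 4 to the basis.

S(f_1,g_3): lcm = x^{2}y. S = -x^{2} + \tfrac{1}{2}xy - \tfrac{3}{2}y^{4} - y^{2} + 4y.
  leading term x^{2}: subtract (1)·g_3 from -x^{2} + \tfrac{1}{2}xy - \tfrac{3}{2}y^{4} - y^{2} + 4y → \tfrac{1}{2}xy - \tfrac{1}{2}x - \tfrac{3}{2}y^{4} + \tfrac{3}{2}y^{3} - y^{2} + 5y - 4
  leading term xy: subtract (\tfrac{1}{20})·f_1 from \tfrac{1}{2}xy - \tfrac{1}{2}x - \tfrac{3}{2}y^{4} + \tfrac{3}{2}y^{3} - y^{2} + 5y - 4 → -\tfrac{3}{2}y^{4} + \tfrac{3}{2}y^{3} - y^{2} + 5y - 4
  leading term y^{4}: no divisor's leading term divides it; move -\tfrac{3}{2}y^{4} to the remainder.
  leading term y^{3}: no divisor's leading term divides it; move \tfrac{3}{2}y^{3} to the remainder.
  leading term y^{2}: no divisor's leading term divides it; move -y^{2} to the remainder.
  leading term y: no divisor's leading term divides it; move 5y to the remainder.
  leading term 1: no divisor's leading term divides it; move -4 to the remainder.
  remainder -\tfrac{3}{2}y^{4} + \tfrac{3}{2}y^{3} - y^{2} + 5y - 4 ≠ 0; add g_4 = -\tfrac{3}{2}y^{4} + \tfrac{3}{2}y^{3} - y^{2} + 5y - 4 to the basis.

The other S-polynomials (S(f_2,g_3), S(f_1,g_4), S(f_2,g_4), S(g_3,g_4)) all reduce to 0 modulo the current basis, so we have a Gröbner basis.
Inter-reduce: drop elements whose leading term is divisible by another's, tail-reduce, and make monic.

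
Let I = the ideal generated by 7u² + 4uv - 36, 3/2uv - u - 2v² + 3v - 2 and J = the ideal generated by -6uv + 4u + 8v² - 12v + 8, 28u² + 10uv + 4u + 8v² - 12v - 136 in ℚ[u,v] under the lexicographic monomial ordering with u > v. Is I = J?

Two ideals are equal iff their reduced Gröbner bases coincide (the reduced basis is unique for a fixed ordering).
Buchberger on the first generating set:
f_1 = 7u² + 4uv - 36, LT = u².
f_2 = 3/2uv - u - 2v² + 3v - 2, LT = uv.

S(f_1,f_2): lcm = u²v. S = ⅔u² + 40/21uv² - 2uv + 4/3u - 36/7v.
  reduce S modulo (f_1, f_2):
  remainder 16/27u + 160/63v³ - 1000/189v² - 8/21v + 368/189 ≠ 0; add g_3 = 16/27u + 160/63v³ - 1000/189v² - 8/21v + 368/189 to the basis.

S(f_1,g_3): lcm = u². S = -30/7uv³ + 125/14uv² + 17/14uv - 23/7u - 36/7.
  reduce S modulo (f_1, f_2, g_3):
  remainder -40/7v⁴ + 110/7v³ - 62/7v² - 16/7v + 8/7 ≠ 0; add g_4 = -40/7v⁴ + 110/7v³ - 62/7v² - 16/7v + 8/7 to the basis.

The other S-polynomials (S(f_2,g_3), S(f_1,g_4), S(f_2,g_4), S(g_3,g_4)) all reduce to 0 modulo the current basis, so we have a Gröbner basis.
Inter-reduce: drop elements whose leading term is divisible by another's, tail-reduce, and make monic.
Reduced Gröbner basis: {u + 30/7v³ - 125/14v² - 9/14v + 23/7, v⁴ - 11/4v³ + 31/20v² + ⅖v - ⅕}.

Buchberger on the second generating set:
h_1 = -6uv + 4u + 8v² - 12v + 8, LT = uv.
h_2 = 28u² + 10uv + 4u + 8v² - 12v - 136, LT = u².

S(h_1,h_2): lcm = u²v. S = -⅔u² - 71/42uv² + 13/7uv - 4/3u - 2/7v³ + 3/7v² + 34/7v.
  reduce S modulo (h_1, h_2):
  remainder -16/27u - 160/63v³ + 1000/189v² + 8/21v - 368/189 ≠ 0; add k_3 = -16/27u - 160/63v³ + 1000/189v² + 8/21v - 368/189 to the basis.

S(h_1,k_3): lcm = uv. S = -⅔u - 30/7v⁴ + 125/14v³ - 29/42v² - 9/7v - 4/3.
  reduce S modulo (h_1, h_2, k_3):
  remainder -30/7v⁴ + 165/14v³ - 93/14v² - 12/7v + 6/7 ≠ 0; add k_4 = -30/7v⁴ + 165/14v³ - 93/14v² - 12/7v + 6/7 to the basis.

The other S-polynomials (S(h_2,k_3), S(h_1,k_4), S(h_2,k_4), S(k_3,k_4)) all reduce to 0 modulo the current basis, so we have a Gröbner basis.
Inter-reduce: drop elements whose leading term is divisible by another's, tail-reduce, and make monic.
Reduced Gröbner basis: {u + 30/7v³ - 125/14v² - 9/14v + 23/7, v⁴ - 11/4v³ + 31/20v² + ⅖v - ⅕}.

Same reduced basis, so the two generating sets span the same ideal.

Yes, the ideals are equal.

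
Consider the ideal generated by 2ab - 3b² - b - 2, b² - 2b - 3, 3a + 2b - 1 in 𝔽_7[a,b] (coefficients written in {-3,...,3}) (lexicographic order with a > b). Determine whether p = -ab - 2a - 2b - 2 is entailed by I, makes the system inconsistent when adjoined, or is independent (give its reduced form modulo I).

First compute the reduced Gröbner basis of I by Buchberger's algorithm.
f_1 = 2ab - 3b² - b - 2, LT = ab.
f_2 = b² - 2b - 3, LT = b².
f_3 = 3a + 2b - 1, LT = a.

S(f_1,f_2): lcm = ab². S = 2ab + 3a + 2b³ + 3b² - b.
  leading term ab: subtract (1)·f_1 from 2ab + 3a + 2b³ + 3b² - b → 3a + 2b³ - b² + 2
  leading term a: subtract (1)·f_3 from 3a + 2b³ - b² + 2 → 2b³ - b² - 2b + 3
  leading term b³: subtract (2b)·f_2 from 2b³ - b² - 2b + 3 → 3b² - 3b + 3
  leading term b²: subtract (3)·f_2 from 3b² - 3b + 3 → 3b - 2
  leading term b: no divisor's leading term divides it; move 3b to the remainder.
  leading term 1: no divisor's leading term divides it; move -2 to the remainder.
  remainder 3b - 2 ≠ 0; add h_4 = 3b - 2 to the basis.

S(f_1,f_3): lcm = ab. S = -b² + b - 1.
  leading term b²: subtract (-1)·f_2 from -b² + b - 1 → -b + 3
  leading term b: subtract (2)·h_4 from -b + 3 → 0
  remainder 0.

S(f_2,f_3): leading monomials are coprime, so the S-polynomial reduces to 0 (Buchberger's first criterion).
S(f_1,h_4): lcm = ab. S = 3a + 2b² + 3b - 1.
  leading term a: subtract (1)·f_3 from 3a + 2b² + 3b - 1 → 2b² + b
  leading term b²: subtract (2)·f_2 from 2b² + b → -2b - 1
  leading term b: subtract (-3)·h_4 from -2b - 1 → 0
  remainder 0.

S(f_2,h_4): lcm = b². S = b - 3.
  leading term b: subtract (-2)·h_4 from b - 3 → 0
  remainder 0.

S(f_3,h_4): leading monomials are coprime, so the S-polynomial reduces to 0 (Buchberger's first criterion).
Every S-polynomial of the final basis reduces to 0, so we have a Gröbner basis.
Inter-reduce: drop elements whose leading term is divisible by another's, tail-reduce, and make monic.
Reduced Gröbner basis: {a - 3, b - 3}.
Label its elements g_1 = a - 3, g_2 = b - 3.

Reduce p = -ab - 2a - 2b - 2 modulo G:
  leading term ab: subtract (-b)·g_1 from -ab - 2a - 2b - 2 → -2a + 2b - 2
  leading term a: subtract (-2)·g_1 from -2a + 2b - 2 → 2b - 1
  leading term b: subtract (2)·g_2 from 2b - 1 → -2
  leading term 1: no divisor's leading term divides it; move -2 to the remainder.
  normal form = -2.
The normal form is nonzero, so p ∉ I. Since p minus its normal form lies in I, I + (p) = I + (r) where r = -2; decide whether this ideal is the whole ring.
Here r = -2 is a nonzero constant, hence a unit: 1 ∈ I + (p), the Gröbner basis of I + (p) is {1}, and the enlarged system has no common solution — adjoining p is inconsistent.

Adjoining -ab - 2a - 2b - 2 makes the ideal the whole ring: the system is inconsistent.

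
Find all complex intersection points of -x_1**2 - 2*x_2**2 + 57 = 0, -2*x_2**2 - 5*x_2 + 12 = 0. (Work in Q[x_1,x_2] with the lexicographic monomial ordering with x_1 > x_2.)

{(-5, -4), (5, -4), (-sqrt(210)/2, 3/2), (sqrt(210)/2, 3/2)}

Compute a lex Gröbner basis by Buchberger's algorithm.
f_1 = -x_1**2 - 2*x_2**2 + 57, LT = x_1**2.
f_2 = -2*x_2**2 - 5*x_2 + 12, LT = x_2**2.

The S-polynomials (S(f_1,f_2)) all reduce to 0 modulo the current basis, so we have a Gröbner basis.
Inter-reduce: drop elements whose leading term is divisible by another's, tail-reduce, and make monic.
Reduced Gröbner basis: {x_1**2 - 5*x_2 - 45, x_2**2 + 5/2*x_2 - 6}.

Elimination: the polynomial x_2**2 + 5/2*x_2 - 6 lies in the elimination ideal for x_2, so x_2 ∈ {-4, 3/2}. For each such x_2, the remaining basis elements (now univariate) give the rest of the solution.
  x_2 = -4: the earlier basis element becomes x_1**2 - 25 = 0, giving x_1 = -5, 5 — points (-5, -4), (5, -4).
  x_2 = 3/2: the earlier basis element becomes x_1**2 - 105/2 = 0, giving x_1 = -sqrt(210)/2, sqrt(210)/2 — points (-sqrt(210)/2, 3/2), (sqrt(210)/2, 3/2).
Check: every point annihilates each of the original generators.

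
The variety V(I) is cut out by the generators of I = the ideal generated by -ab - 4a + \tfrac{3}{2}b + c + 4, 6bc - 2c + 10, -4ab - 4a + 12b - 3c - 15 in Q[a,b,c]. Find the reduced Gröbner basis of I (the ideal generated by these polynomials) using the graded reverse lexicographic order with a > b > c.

The reduced Gröbner basis is the canonical form of the ideal for this ordering.

f_1 = -ab - 4a + \tfrac{3}{2}b + c + 4, LT = ab.
f_2 = 6bc - 2c + 10, LT = bc.
f_3 = -4ab - 4a + 12b - 3c - 15, LT = ab.

S(f_1,f_2): lcm = abc. S = \tfrac{13}{3}ac - \tfrac{3}{2}bc - c^{2} - \tfrac{5}{3}a - 4c.
  leading term ac: no divisor's leading term divides it; move \tfrac{13}{3}ac to the remainder.
  leading term bc: subtract (-\tfrac{1}{4})·f_2 from -\tfrac{3}{2}bc - c^{2} - \tfrac{5}{3}a - 4c → -c^{2} - \tfrac{5}{3}a - \tfrac{9}{2}c + \tfrac{5}{2}
  leading term c^{2}: no divisor's leading term divides it; move -c^{2} to the remainder.
  leading term a: no divisor's leading term divides it; move -\tfrac{5}{3}a to the remainder.
  leading term c: no divisor's leading term divides it; move -\tfrac{9}{2}c to the remainder.
  leading term 1: no divisor's leading term divides it; move \tfrac{5}{2} to the remainder.
  remainder \tfrac{13}{3}ac - c^{2} - \tfrac{5}{3}a - \tfrac{9}{2}c + \tfrac{5}{2} ≠ 0; add g_4 = \tfrac{13}{3}ac - c^{2} - \tfrac{5}{3}a - \tfrac{9}{2}c + \tfrac{5}{2} to the basis.

S(f_1,f_3): lcm = ab. S = 3a + \tfrac{3}{2}b - \tfrac{7}{4}c - \tfrac{31}{4}.
  leading term a: no divisor's leading term divides it; move 3a to the remainder.
  leading term b: no divisor's leading term divides it; move \tfrac{3}{2}b to the remainder.
  leading term c: no divisor's leading term divides it; move -\tfrac{7}{4}c to the remainder.
  leading term 1: no divisor's leading term divides it; move -\tfrac{31}{4} to the remainder.
  remainder 3a + \tfrac{3}{2}b - \tfrac{7}{4}c - \tfrac{31}{4} ≠ 0; add g_5 = 3a + \tfrac{3}{2}b - \tfrac{7}{4}c - \tfrac{31}{4} to the basis.

S(f_2,f_3): lcm = abc. S = -\tfrac{4}{3}ac + 3bc - \tfrac{3}{4}c^{2} + \tfrac{5}{3}a - \tfrac{15}{4}c.
  leading term ac: subtract (-\tfrac{4}{13})·g_4 from -\tfrac{4}{3}ac + 3bc - \tfrac{3}{4}c^{2} + \tfrac{5}{3}a - \tfrac{15}{4}c → 3bc - \tfrac{55}{52}c^{2} + \tfrac{15}{13}a - \tfrac{267}{52}c + \tfrac{10}{13}
  leading term bc: subtract (\tfrac{1}{2})·f_2 from 3bc - \tfrac{55}{52}c^{2} + \tfrac{15}{13}a - \tfrac{267}{52}c + \tfrac{10}{13} → -\tfrac{55}{52}c^{2} + \tfrac{15}{13}a - \tfrac{215}{52}c - \tfrac{55}{13}
  leading term c^{2}: no divisor's leading term divides it; move -\tfrac{55}{52}c^{2} to the remainder.
  leading term a: subtract (\tfrac{5}{13})·g_5 from \tfrac{15}{13}a - \tfrac{215}{52}c - \tfrac{55}{13} → -\tfrac{15}{26}b - \tfrac{45}{13}c - \tfrac{5}{4}
  leading term b: no divisor's leading term divides it; move -\tfrac{15}{26}b to the remainder.
  leading term c: no divisor's leading term divides it; move -\tfrac{45}{13}c to the remainder.
  leading term 1: no divisor's leading term divides it; move -\tfrac{5}{4} to the remainder.
  remainder -\tfrac{55}{52}c^{2} - \tfrac{15}{26}b - \tfrac{45}{13}c - \tfrac{5}{4} ≠ 0; add g_6 = -\tfrac{55}{52}c^{2} - \tfrac{15}{26}b - \tfrac{45}{13}c - \tfrac{5}{4} to the basis.

S(f_1,g_5): lcm = ab. S = -\tfrac{1}{2}b^{2} + \tfrac{7}{12}bc + 4a + \tfrac{13}{12}b - c - 4.
  leading term b^{2}: no divisor's leading term divides it; move -\tfrac{1}{2}b^{2} to the remainder.
  leading term bc: subtract (\tfrac{7}{72})·f_2 from \tfrac{7}{12}bc + 4a + \tfrac{13}{12}b - c - 4 → 4a + \tfrac{13}{12}b - \tfrac{29}{36}c - \tfrac{179}{36}
  leading term a: subtract (\tfrac{4}{3})·g_5 from 4a + \tfrac{13}{12}b - \tfrac{29}{36}c - \tfrac{179}{36} → -\tfrac{11}{12}b + \tfrac{55}{36}c + \tfrac{193}{36}
  leading term b: no divisor's leading term divides it; move -\tfrac{11}{12}b to the remainder.
  leading term c: no divisor's leading term divides it; move \tfrac{55}{36}c to the remainder.
  leading term 1: no divisor's leading term divides it; move \tfrac{193}{36} to the remainder.
  remainder -\tfrac{1}{2}b^{2} - \tfrac{11}{12}b + \tfrac{55}{36}c + \tfrac{193}{36} ≠ 0; add g_7 = -\tfrac{1}{2}b^{2} - \tfrac{11}{12}b + \tfrac{55}{36}c + \tfrac{193}{36} to the basis.

The other S-polynomials (S(f_1,g_4), S(f_2,g_4), S(f_3,g_4), S(f_2,g_5), S(f_3,g_5), S(g_4,g_5), S(f_1,g_6), S(f_2,g_6), S(f_3,g_6), S(g_4,g_6), S(g_5,g_6), S(f_1,g_7), S(f_2,g_7), S(f_3,g_7), S(g_4,g_7), S(g_5,g_7), S(g_6,g_7)) all reduce to 0 modulo the current basis, so we have a Gröbner basis.
Inter-reduce: drop elements whose leading term is divisible by another's, tail-reduce, and make monic.

G = {b^{2} + \tfrac{11}{6}b - \tfrac{55}{18}c - \tfrac{193}{18}, bc - \tfrac{1}{3}c + \tfrac{5}{3}, c^{2} + \tfrac{6}{11}b + \tfrac{36}{11}c + \tfrac{13}{11}, a + \tfrac{1}{2}b - \tfrac{7}{12}c - \tfrac{31}{12}}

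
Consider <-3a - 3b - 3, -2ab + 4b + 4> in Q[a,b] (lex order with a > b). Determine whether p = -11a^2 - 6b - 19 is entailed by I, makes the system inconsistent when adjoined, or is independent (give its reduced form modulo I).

Adjoining -11a^2 - 6b - 19 makes the ideal the whole ring: the system is inconsistent.

First compute the reduced Gröbner basis of I by Buchberger's algorithm.
f_1 = -3a - 3b - 3, LT = a.
f_2 = -2ab + 4b + 4, LT = ab.

S(f_1,f_2): lcm = ab. S = b^2 + 3b + 2.
  leading term b^2: no divisor's leading term divides it; move b^2 to the remainder.
  leading term b: no divisor's leading term divides it; move 3b to the remainder.
  leading term 1: no divisor's leading term divides it; move 2 to the remainder.
  remainder b^2 + 3b + 2 ≠ 0; add h_3 = b^2 + 3b + 2 to the basis.

The other S-polynomials (S(f_1,h_3), S(f_2,h_3)) all reduce to 0 modulo the current basis, so we have a Gröbner basis.
Inter-reduce: drop elements whose leading term is divisible by another's, tail-reduce, and make monic.
Reduced Gröbner basis: {a + b + 1, b^2 + 3b + 2}.
Label its elements g_1 = a + b + 1, g_2 = b^2 + 3b + 2.

Reduce p = -11a^2 - 6b - 19 modulo G:
  leading term a^2: subtract (-11a)·g_1 from -11a^2 - 6b - 19 → 11ab + 11a - 6b - 19
  leading term ab: subtract (11b)·g_1 from 11ab + 11a - 6b - 19 → 11a - 11b^2 - 17b - 19
  leading term a: subtract (11)·g_1 from 11a - 11b^2 - 17b - 19 → -11b^2 - 28b - 30
  leading term b^2: subtract (-11)·g_2 from -11b^2 - 28b - 30 → 5b - 8
  leading term b: no divisor's leading term divides it; move 5b to the remainder.
  leading term 1: no divisor's leading term divides it; move -8 to the remainder.
  normal form = 5b - 8.
The normal form is nonzero, so p ∉ I. Since p minus its normal form lies in I, I + (p) = I + (r) where r = 5b - 8; decide whether this ideal is the whole ring.
Run Buchberger on G together with r (pairs among the g_i already reduce to 0 since G is a Gröbner basis):
g_1 = a + b + 1, LT = a.
g_2 = b^2 + 3b + 2, LT = b^2.
r = 5b - 8, LT = b.

S(g_2,r): lcm = b^2. S = 23/5b + 2.
  leading term b: subtract (23/25)·r from 23/5b + 2 → 234/25
  leading term 1: no divisor's leading term divides it; move 234/25 to the remainder.
  remainder 234/25 ≠ 0; add m_4 = 234/25 to the basis.

The other S-polynomials (S(g_1,g_2), S(g_1,r), S(g_1,m_4), S(g_2,m_4), S(r,m_4)) all reduce to 0 modulo the current basis, so we have a Gröbner basis.
Inter-reduce: drop elements whose leading term is divisible by another's, tail-reduce, and make monic.
Reduced Gröbner basis: {1}.
The reduced Gröbner basis of I + (p) is {1}: the ideal is the whole ring, so the enlarged system has no common solution — adjoining p is inconsistent.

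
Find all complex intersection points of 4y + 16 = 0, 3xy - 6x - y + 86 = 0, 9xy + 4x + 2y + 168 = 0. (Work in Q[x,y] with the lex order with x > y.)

{(5, -4)}

Compute a lex Gröbner basis by Buchberger's algorithm.
f_1 = 4y + 16, LT = y.
f_2 = 3xy - 6x - y + 86, LT = xy.
f_3 = 9xy + 4x + 2y + 168, LT = xy.

S(f_1,f_2): lcm = xy. S = 6x + \tfrac{1}{3}y - \tfrac{86}{3}.
  reduce S modulo (f_1, f_2, f_3):
  remainder 6x - 30 ≠ 0; add h_4 = 6x - 30 to the basis.

The other S-polynomials (S(f_1,f_3), S(f_2,f_3), S(f_1,h_4), S(f_2,h_4), S(f_3,h_4)) all reduce to 0 modulo the current basis, so we have a Gröbner basis.
Inter-reduce: drop elements whose leading term is divisible by another's, tail-reduce, and make monic.
Reduced Gröbner basis: {x - 5, y + 4}.

From the last basis element, y + 4 = 0, so y takes values in {-4}. Each choice, substituted upward through the basis, yields the corresponding point(s) of the solution set.
  y = -4: the earlier basis element becomes x - 5 = 0, giving x = 5 — point (5, -4).
This is the nonlinear analogue of row-reducing a linear system.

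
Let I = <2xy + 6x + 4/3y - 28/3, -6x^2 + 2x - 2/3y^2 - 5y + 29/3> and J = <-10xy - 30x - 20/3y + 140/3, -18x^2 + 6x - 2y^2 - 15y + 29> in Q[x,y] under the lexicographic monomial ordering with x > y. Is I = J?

Equality of ideals is decidable: compute both reduced Gröbner bases (unique for the ordering) and check whether they agree.
Buchberger on the first generating set:
f_1 = 2xy + 6x + 4/3y - 28/3, LT = xy.
f_2 = -6x^2 + 2x - 2/3y^2 - 5y + 29/3, LT = x^2.

S(f_1,f_2): lcm = x^2y. S = 3x^2 + xy - 14/3x - 1/9y^3 - 5/6y^2 + 29/18y.
  leading term x^2: subtract (-1/2)·f_2 from 3x^2 + xy - 14/3x - 1/9y^3 - 5/6y^2 + 29/18y → xy - 11/3x - 1/9y^3 - 7/6y^2 - 8/9y + 29/6
  leading term xy: subtract (1/2)·f_1 from xy - 11/3x - 1/9y^3 - 7/6y^2 - 8/9y + 29/6 → -20/3x - 1/9y^3 - 7/6y^2 - 14/9y + 19/2
  leading term x: no divisor's leading term divides it; move -20/3x to the remainder.
  leading term y^3: no divisor's leading term divides it; move -1/9y^3 to the remainder.
  leading term y^2: no divisor's leading term divides it; move -7/6y^2 to the remainder.
  leading term y: no divisor's leading term divides it; move -14/9y to the remainder.
  leading term 1: no divisor's leading term divides it; move 19/2 to the remainder.
  remainder -20/3x - 1/9y^3 - 7/6y^2 - 14/9y + 19/2 ≠ 0; add g_3 = -20/3x - 1/9y^3 - 7/6y^2 - 14/9y + 19/2 to the basis.

S(f_1,g_3): lcm = xy. S = 3x - 1/60y^4 - 7/40y^3 - 7/30y^2 + 251/120y - 14/3.
  leading term x: subtract (-9/20)·g_3 from 3x - 1/60y^4 - 7/40y^3 - 7/30y^2 + 251/120y - 14/3 → -1/60y^4 - 9/40y^3 - 91/120y^2 + 167/120y - 47/120
  leading term y^4: no divisor's leading term divides it; move -1/60y^4 to the remainder.
  leading term y^3: no divisor's leading term divides it; move -9/40y^3 to the remainder.
  leading term y^2: no divisor's leading term divides it; move -91/120y^2 to the remainder.
  leading term y: no divisor's leading term divides it; move 167/120y to the remainder.
  leading term 1: no divisor's leading term divides it; move -47/120 to the remainder.
  remainder -1/60y^4 - 9/40y^3 - 91/120y^2 + 167/120y - 47/120 ≠ 0; add g_4 = -1/60y^4 - 9/40y^3 - 91/120y^2 + 167/120y - 47/120 to the basis.

The other S-polynomials (S(f_2,g_3), S(f_1,g_4), S(f_2,g_4), S(g_3,g_4)) all reduce to 0 modulo the current basis, so we have a Gröbner basis.
Inter-reduce: drop elements whose leading term is divisible by another's, tail-reduce, and make monic.
Reduced Gröbner basis: {x + 1/60y^3 + 7/40y^2 + 7/30y - 57/40, y^4 + 27/2y^3 + 91/2y^2 - 167/2y + 47/2}.

Buchberger on the second generating set:
h_1 = -10xy - 30x - 20/3y + 140/3, LT = xy.
h_2 = -18x^2 + 6x - 2y^2 - 15y + 29, LT = x^2.

S(h_1,h_2): lcm = x^2y. S = 3x^2 + xy - 14/3x - 1/9y^3 - 5/6y^2 + 29/18y.
  leading term x^2: subtract (-1/6)·h_2 from 3x^2 + xy - 14/3x - 1/9y^3 - 5/6y^2 + 29/18y → xy - 11/3x - 1/9y^3 - 7/6y^2 - 8/9y + 29/6
  leading term xy: subtract (-1/10)·h_1 from xy - 11/3x - 1/9y^3 - 7/6y^2 - 8/9y + 29/6 → -20/3x - 1/9y^3 - 7/6y^2 - 14/9y + 19/2
  leading term x: no divisor's leading term divides it; move -20/3x to the remainder.
  leading term y^3: no divisor's leading term divides it; move -1/9y^3 to the remainder.
  leading term y^2: no divisor's leading term divides it; move -7/6y^2 to the remainder.
  leading term y: no divisor's leading term divides it; move -14/9y to the remainder.
  leading term 1: no divisor's leading term divides it; move 19/2 to the remainder.
  remainder -20/3x - 1/9y^3 - 7/6y^2 - 14/9y + 19/2 ≠ 0; add k_3 = -20/3x - 1/9y^3 - 7/6y^2 - 14/9y + 19/2 to the basis.

S(h_1,k_3): lcm = xy. S = 3x - 1/60y^4 - 7/40y^3 - 7/30y^2 + 251/120y - 14/3.
  leading term x: subtract (-9/20)·k_3 from 3x - 1/60y^4 - 7/40y^3 - 7/30y^2 + 251/120y - 14/3 → -1/60y^4 - 9/40y^3 - 91/120y^2 + 167/120y - 47/120
  leading term y^4: no divisor's leading term divides it; move -1/60y^4 to the remainder.
  leading term y^3: no divisor's leading term divides it; move -9/40y^3 to the remainder.
  leading term y^2: no divisor's leading term divides it; move -91/120y^2 to the remainder.
  leading term y: no divisor's leading term divides it; move 167/120y to the remainder.
  leading term 1: no divisor's leading term divides it; move -47/120 to the remainder.
  remainder -1/60y^4 - 9/40y^3 - 91/120y^2 + 167/120y - 47/120 ≠ 0; add k_4 = -1/60y^4 - 9/40y^3 - 91/120y^2 + 167/120y - 47/120 to the basis.

The other S-polynomials (S(h_2,k_3), S(h_1,k_4), S(h_2,k_4), S(k_3,k_4)) all reduce to 0 modulo the current basis, so we have a Gröbner basis.
Inter-reduce: drop elements whose leading term is divisible by another's, tail-reduce, and make monic.
Reduced Gröbner basis: {x + 1/60y^3 + 7/40y^2 + 7/30y - 57/40, y^4 + 27/2y^3 + 91/2y^2 - 167/2y + 47/2}.

Same reduced basis, so the two generating sets span the same ideal.

Yes, the ideals are equal.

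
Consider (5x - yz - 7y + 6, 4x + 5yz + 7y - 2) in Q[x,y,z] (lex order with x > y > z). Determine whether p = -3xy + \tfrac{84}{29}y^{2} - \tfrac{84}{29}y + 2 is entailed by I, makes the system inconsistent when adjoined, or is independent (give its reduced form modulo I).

Adjoining -3xy + \tfrac{84}{29}y^{2} - \tfrac{84}{29}y + 2 makes the ideal the whole ring: the system is inconsistent.

First compute the reduced Gröbner basis of I by Buchberger's algorithm.
f_1 = 5x - yz - 7y + 6, LT = x.
f_2 = 4x + 5yz + 7y - 2, LT = x.

S(f_1,f_2): lcm = x. S = -\tfrac{29}{20}yz - \tfrac{63}{20}y + \tfrac{17}{10}.
  leading term yz: no divisor's leading term divides it; move -\tfrac{29}{20}yz to the remainder.
  leading term y: no divisor's leading term divides it; move -\tfrac{63}{20}y to the remainder.
  leading term 1: no divisor's leading term divides it; move \tfrac{17}{10} to the remainder.
  remainder -\tfrac{29}{20}yz - \tfrac{63}{20}y + \tfrac{17}{10} ≠ 0; add h_3 = -\tfrac{29}{20}yz - \tfrac{63}{20}y + \tfrac{17}{10} to the basis.

The other S-polynomials (S(f_1,h_3), S(f_2,h_3)) all reduce to 0 modulo the current basis, so we have a Gröbner basis.
Inter-reduce: drop elements whose leading term is divisible by another's, tail-reduce, and make monic.
Reduced Gröbner basis: {x - \tfrac{28}{29}y + \tfrac{28}{29}, yz + \tfrac{63}{29}y - \tfrac{34}{29}}.
Label its elements g_1 = x - \tfrac{28}{29}y + \tfrac{28}{29}, g_2 = yz + \tfrac{63}{29}y - \tfrac{34}{29}.

Reduce p = -3xy + \tfrac{84}{29}y^{2} - \tfrac{84}{29}y + 2 modulo G:
  leading term xy: subtract (-3y)·g_1 from -3xy + \tfrac{84}{29}y^{2} - \tfrac{84}{29}y + 2 → 2
  leading term 1: no divisor's leading term divides it; move 2 to the remainder.
  normal form = 2.
The normal form is nonzero, so p ∉ I. Since p minus its normal form lies in I, I + (p) = I + (r) where r = 2; decide whether this ideal is the whole ring.
Here r = 2 is a nonzero constant, hence a unit: 1 ∈ I + (p), the Gröbner basis of I + (p) is {1}, and the enlarged system has no common solution — adjoining p is inconsistent.

Ideal membership is decidable via reduction modulo a Gröbner basis.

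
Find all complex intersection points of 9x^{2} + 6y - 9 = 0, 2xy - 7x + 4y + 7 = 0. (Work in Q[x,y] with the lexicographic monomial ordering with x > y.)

{(1, 0), (-3/2 - 5*sqrt(3)*I/6, 5/4 - 15*sqrt(3)*I/4), (-3/2 + 5*sqrt(3)*I/6, 5/4 + 15*sqrt(3)*I/4)}

Compute a lex Gröbner basis by Buchberger's algorithm.
f_1 = 9x^{2} + 6y - 9, LT = x^{2}.
f_2 = 2xy - 7x + 4y + 7, LT = xy.

S(f_1,f_2): lcm = x^{2}y. S = \tfrac{7}{2}x^{2} - 2xy - \tfrac{7}{2}x + \tfrac{2}{3}y^{2} - y.
  leading term x^{2}: subtract (\tfrac{7}{18})·f_1 from \tfrac{7}{2}x^{2} - 2xy - \tfrac{7}{2}x + \tfrac{2}{3}y^{2} - y → -2xy - \tfrac{7}{2}x + \tfrac{2}{3}y^{2} - \tfrac{10}{3}y + \tfrac{7}{2}
  leading term xy: subtract (-1)·f_2 from -2xy - \tfrac{7}{2}x + \tfrac{2}{3}y^{2} - \tfrac{10}{3}y + \tfrac{7}{2} → -\tfrac{21}{2}x + \tfrac{2}{3}y^{2} + \tfrac{2}{3}y + \tfrac{21}{2}
  leading term x: no divisor's leading term divides it; move -\tfrac{21}{2}x to the remainder.
  leading term y^{2}: no divisor's leading term divides it; move \tfrac{2}{3}y^{2} to the remainder.
  leading term y: no divisor's leading term divides it; move \tfrac{2}{3}y to the remainder.
  leading term 1: no divisor's leading term divides it; move \tfrac{21}{2} to the remainder.
  remainder -\tfrac{21}{2}x + \tfrac{2}{3}y^{2} + \tfrac{2}{3}y + \tfrac{21}{2} ≠ 0; add h_3 = -\tfrac{21}{2}x + \tfrac{2}{3}y^{2} + \tfrac{2}{3}y + \tfrac{21}{2} to the basis.

S(f_2,h_3): lcm = xy. S = -\tfrac{7}{2}x + \tfrac{4}{63}y^{3} + \tfrac{4}{63}y^{2} + 3y + \tfrac{7}{2}.
  leading term x: subtract (\tfrac{1}{3})·h_3 from -\tfrac{7}{2}x + \tfrac{4}{63}y^{3} + \tfrac{4}{63}y^{2} + 3y + \tfrac{7}{2} → \tfrac{4}{63}y^{3} - \tfrac{10}{63}y^{2} + \tfrac{25}{9}y
  leading term y^{3}: no divisor's leading term divides it; move \tfrac{4}{63}y^{3} to the remainder.
  leading term y^{2}: no divisor's leading term divides it; move -\tfrac{10}{63}y^{2} to the remainder.
  leading term y: no divisor's leading term divides it; move \tfrac{25}{9}y to the remainder.
  remainder \tfrac{4}{63}y^{3} - \tfrac{10}{63}y^{2} + \tfrac{25}{9}y ≠ 0; add h_4 = \tfrac{4}{63}y^{3} - \tfrac{10}{63}y^{2} + \tfrac{25}{9}y to the basis.

The other S-polynomials (S(f_1,h_3), S(f_1,h_4), S(f_2,h_4), S(h_3,h_4)) all reduce to 0 modulo the current basis, so we have a Gröbner basis.
Inter-reduce: drop elements whose leading term is divisible by another's, tail-reduce, and make monic.
Reduced Gröbner basis: {x - \tfrac{4}{63}y^{2} - \tfrac{4}{63}y - 1, y^{3} - \tfrac{5}{2}y^{2} + \tfrac{175}{4}y}.

Since the basis is lex-ordered, y^{3} - \tfrac{5}{2}y^{2} + \tfrac{175}{4}y is univariate in y. Its roots are {0, 5/4 - 15*sqrt(3)*I/4, 5/4 + 15*sqrt(3)*I/4}. Back-substituting each root into the other basis elements fixes the other coordinates.
  y = 0: the earlier basis element becomes x - 1 = 0, giving x = 1 — point (1, 0).
  y = 5/4 - 15*sqrt(3)*I/4: the earlier basis element becomes x + 3/2 + 5*sqrt(3)*I/6 = 0, giving x = -3/2 - 5*sqrt(3)*I/6 — point (-3/2 - 5*sqrt(3)*I/6, 5/4 - 15*sqrt(3)*I/4).
  y = 5/4 + 15*sqrt(3)*I/4: the earlier basis element becomes x + 3/2 - 5*sqrt(3)*I/6 = 0, giving x = -3/2 + 5*sqrt(3)*I/6 — point (-3/2 + 5*sqrt(3)*I/6, 5/4 + 15*sqrt(3)*I/4).
Each listed point satisfies every original equation (direct substitution).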